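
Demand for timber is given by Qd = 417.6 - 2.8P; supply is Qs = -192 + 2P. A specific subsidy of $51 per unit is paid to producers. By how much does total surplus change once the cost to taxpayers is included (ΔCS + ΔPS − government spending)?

Pre-subsidy: 417.6 - 2.8P = -192 + 2P gives P* = 127, Q* = 62.
With the subsidy, sellers receive Ps = Pb + 51 for each unit, where Pb is the price buyers pay.
Supply in terms of Pb becomes Qs = -192 + 2(Pb + 51) = -90 + 2Pb. Setting this equal to demand: 417.6 - 2.8Pb = -90 + 2Pb, so Pb = 105.75.
Sellers receive Ps = 105.75 + 51 = 156.75; Q' = 417.6 − 2.8·105.75 = 121.5.
ΔCS = ½(62 + 121.5)(127 − 105.75) = 1949.6875; ΔPS = ½(62 + 121.5)(156.75 − 127) = 2729.5625.
Government spending = 51 × 121.5 = 6196.5.
Net change = 1949.6875 + 2729.5625 − 6196.5 = -1517.25. The loss equals the DWL triangle ½·51·59.5.

Net change in total surplus = -$1517.25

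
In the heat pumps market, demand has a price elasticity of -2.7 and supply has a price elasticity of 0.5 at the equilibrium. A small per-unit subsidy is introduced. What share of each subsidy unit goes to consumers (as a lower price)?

For a small subsidy around the equilibrium, the benefit split depends on the relative slopes, which at a point are proportional to the elasticities.
Buyer share = εs/(εs + |εd|) = 0.5/(0.5 + 2.7) = 0.15625; seller share = |εd|/(εs + |εd|) = 0.84375.

Consumer share = 0.15625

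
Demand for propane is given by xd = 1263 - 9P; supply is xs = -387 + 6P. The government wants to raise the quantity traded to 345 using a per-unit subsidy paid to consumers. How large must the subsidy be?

At x = 345, invert demand for the buyer price: Pb = (1263 − 345)/9 = 102; invert supply for the seller price: Ps = (345 − (-387))/6 = 122.
The subsidy must fill the gap: s = Ps − Pb = 122 − 102 = 20.

Required subsidy s = 20 per unit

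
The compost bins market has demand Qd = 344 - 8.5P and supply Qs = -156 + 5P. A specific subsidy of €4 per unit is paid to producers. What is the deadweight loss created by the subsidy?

Pre-subsidy: 344 - 8.5P = -156 + 5P gives P* = 1000/27, Q* = 788/27.
With the subsidy, sellers receive Ps = Pb + 4 for each unit, where Pb is the price buyers pay.
Supply in terms of Pb becomes Qs = -156 + 5(Pb + 4) = -136 + 5Pb. Setting this equal to demand: 344 - 8.5Pb = -136 + 5Pb, so Pb = 320/9.
Sellers receive Ps = 320/9 + 4 = 356/9; Q' = 344 − 8.5·(320/9) = 376/9.
The subsidy expands output by 376/9 − 788/27 = 340/27 past the efficient level; on those units the gap between marginal cost and willingness to pay runs from 0 up to 4.
DWL = ½ × 4 × 340/27 = 680/27.

Deadweight loss = 680/27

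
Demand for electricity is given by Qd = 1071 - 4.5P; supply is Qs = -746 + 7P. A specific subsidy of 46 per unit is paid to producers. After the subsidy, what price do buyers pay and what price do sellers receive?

Pre-subsidy: 1071 - 4.5P = -746 + 7P gives P* = 158, Q* = 360.
With the subsidy, sellers receive Ps = Pb + 46 for each unit, where Pb is the price buyers pay.
Supply in terms of Pb becomes Qs = -746 + 7(Pb + 46) = -424 + 7Pb. Setting this equal to demand: 1071 - 4.5Pb = -424 + 7Pb, so Pb = 130.
Sellers receive Ps = 130 + 46 = 176; Q' = 1071 − 4.5·130 = 486.

Buyers pay 130; sellers receive 176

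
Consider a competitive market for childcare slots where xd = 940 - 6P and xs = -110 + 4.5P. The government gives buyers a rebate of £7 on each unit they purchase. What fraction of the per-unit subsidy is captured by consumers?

Consumer share = 3/7

Pre-subsidy: 940 - 6P = -110 + 4.5P gives P* = 100, x* = 340.
With the rebate, buyers effectively pay Pb = Ps − 7, where Ps is the price sellers receive.
Demand in terms of Ps becomes xd = 940 − 6(Ps − 7) = 982 - 6Ps. Setting this equal to supply: 982 - 6Ps = -110 + 4.5Ps, so Ps = 104.
Buyers pay Pb = 104 − 7 = 97; x' = -110 + 4.5·104 = 358.
Buyers' price falls by P* − Pb = 100 − 97 = 3; sellers' price rises by Ps − P* = 104 − 100 = 4.
So consumers capture 3/7 = 3/7 of each unit of subsidy.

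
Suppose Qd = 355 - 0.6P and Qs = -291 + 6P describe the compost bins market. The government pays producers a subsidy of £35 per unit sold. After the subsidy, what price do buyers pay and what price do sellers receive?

Buyers pay 2180/33; sellers receive 3335/33

Pre-subsidy: 355 - 0.6P = -291 + 6P gives P* = 3230/33, Q* = 3259/11.
With the subsidy, sellers receive Ps = Pb + 35 for each unit, where Pb is the price buyers pay.
Supply in terms of Pb becomes Qs = -291 + 6(Pb + 35) = -81 + 6Pb. Setting this equal to demand: 355 - 0.6Pb = -81 + 6Pb, so Pb = 2180/33.
Sellers receive Ps = 2180/33 + 35 = 3335/33; Q' = 355 − 0.6·(2180/33) = 3469/11.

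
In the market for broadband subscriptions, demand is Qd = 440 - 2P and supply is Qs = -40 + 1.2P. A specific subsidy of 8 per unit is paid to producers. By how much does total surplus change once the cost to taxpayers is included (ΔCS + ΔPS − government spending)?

Net change in total surplus = -24

Pre-subsidy: 440 - 2P = -40 + 1.2P gives P* = 150, Q* = 140.
With the subsidy, sellers receive Ps = Pb + 8 for each unit, where Pb is the price buyers pay.
Supply in terms of Pb becomes Qs = -40 + 1.2(Pb + 8) = -30.4 + 1.2Pb. Setting this equal to demand: 440 - 2Pb = -30.4 + 1.2Pb, so Pb = 147.
Sellers receive Ps = 147 + 8 = 155; Q' = 440 − 2·147 = 146.
ΔCS = ½(140 + 146)(150 − 147) = 429; ΔPS = ½(140 + 146)(155 − 150) = 715.
Government spending = 8 × 146 = 1168.
Net change = 429 + 715 − 1168 = -24. The loss equals the DWL triangle ½·8·6.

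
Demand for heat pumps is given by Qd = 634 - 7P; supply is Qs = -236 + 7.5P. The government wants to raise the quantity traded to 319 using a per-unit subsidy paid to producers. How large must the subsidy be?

Required subsidy s = 29 per unit

At Q = 319, invert demand for the buyer price: Pb = (634 − 319)/7 = 45; invert supply for the seller price: Ps = (319 − (-236))/7.5 = 74.
The subsidy must fill the gap: s = Ps − Pb = 74 − 45 = 29.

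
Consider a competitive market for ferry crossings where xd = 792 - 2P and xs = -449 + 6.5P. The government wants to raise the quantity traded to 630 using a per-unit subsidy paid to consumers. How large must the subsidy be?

At x = 630, invert demand for the buyer price: Pb = (792 − 630)/2 = 81; invert supply for the seller price: Ps = (630 − (-449))/6.5 = 166.
The subsidy must fill the gap: s = Ps − Pb = 166 − 81 = 85.

Required subsidy s = 85 per unit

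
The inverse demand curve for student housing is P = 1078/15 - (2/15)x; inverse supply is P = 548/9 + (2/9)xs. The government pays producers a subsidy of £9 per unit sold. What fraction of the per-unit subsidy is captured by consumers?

Pre-subsidy: 1078/15 - (2/15)x = 548/9 + (2/9)x gives x* = 30.875 and P* = 67.75.
With the subsidy, sellers receive Ps = Pb + 9 for each unit, where Pb is the price buyers pay.
On the curves, Pb = 1078/15 - (2/15)x and Ps = 548/9 + (2/9)x; the wedge Ps − Pb = 9 gives 548/9 + (2/9)x − (1078/15 - (2/15)x) = 9, so x' = 56.1875.
Then Pb = 1078/15 − (2/15)·56.1875 = 64.375 and Ps = 548/9 + (2/9)·56.1875 = 73.375.
Buyers' price falls by P* − Pb = 67.75 − 64.375 = 3.375; sellers' price rises by Ps − P* = 73.375 − 67.75 = 5.625.
So consumers capture 3.375/9 = 0.375 of each unit of subsidy.

Consumer share = 0.375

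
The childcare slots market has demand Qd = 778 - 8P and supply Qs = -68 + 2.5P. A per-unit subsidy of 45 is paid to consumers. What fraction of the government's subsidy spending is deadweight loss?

DWL / government spending = 150/767

Pre-subsidy: 778 - 8P = -68 + 2.5P gives P* = 564/7, Q* = 934/7.
With the rebate, buyers effectively pay Pb = Ps − 45, where Ps is the price sellers receive.
Demand in terms of Ps becomes Qd = 778 − 8(Ps − 45) = 1138 - 8Ps. Setting this equal to supply: 1138 - 8Ps = -68 + 2.5Ps, so Ps = 804/7.
Buyers pay Pb = 804/7 − 45 = 489/7; Q' = -68 + 2.5·(804/7) = 1534/7.
ΔCS = ½(934/7 + 1534/7)(564/7 − 489/7) = 92550/49; ΔPS = ½(934/7 + 1534/7)(804/7 − 564/7) = 296160/49.
Government spending = 45 × 1534/7 = 69030/7.
DWL = ½ × 45 × (1534/7 − 934/7) = 13500/7; fraction = (13500/7) / (69030/7) = 150/767.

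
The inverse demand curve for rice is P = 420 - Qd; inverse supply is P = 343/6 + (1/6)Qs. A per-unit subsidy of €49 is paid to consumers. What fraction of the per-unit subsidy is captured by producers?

Pre-subsidy: 420 - Q = 343/6 + (1/6)Q gives Q* = 311 and P* = 109.
With the rebate, buyers effectively pay Pb = Ps − 49, where Ps is the price sellers receive.
On the curves, Pb = 420 - Q and Ps = 343/6 + (1/6)Q; the wedge Ps − Pb = 49 gives 343/6 + (1/6)Q − (420 - Q) = 49, so Q' = 353.
Then Pb = 420 − 1·353 = 67 and Ps = 343/6 + (1/6)·353 = 116.
Buyers' price falls by P* − Pb = 109 − 67 = 42; sellers' price rises by Ps − P* = 116 − 109 = 7.
So producers capture 7/49 = 1/7 of each unit of subsidy.

Producer share = 1/7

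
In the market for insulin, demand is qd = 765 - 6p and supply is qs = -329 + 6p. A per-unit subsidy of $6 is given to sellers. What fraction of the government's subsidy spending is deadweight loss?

Pre-subsidy: 765 - 6p = -329 + 6p gives p* = 547/6, q* = 218.
With the subsidy, sellers receive ps = pb + 6 for each unit, where pb is the price buyers pay.
Supply in terms of pb becomes qs = -329 + 6(pb + 6) = -293 + 6pb. Setting this equal to demand: 765 - 6pb = -293 + 6pb, so pb = 529/6.
Sellers receive ps = 529/6 + 6 = 565/6; q' = 765 − 6·(529/6) = 236.
ΔCS = ½(218 + 236)(547/6 − 529/6) = 681; ΔPS = ½(218 + 236)(565/6 − 547/6) = 681.
Government spending = 6 × 236 = 1416.
DWL = ½ × 6 × (236 − 218) = 54; fraction = 54 / 1416 = 9/236.

DWL / government spending = 9/236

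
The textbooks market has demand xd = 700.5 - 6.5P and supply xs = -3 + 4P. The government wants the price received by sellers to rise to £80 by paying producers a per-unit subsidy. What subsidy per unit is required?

Required subsidy s = £21 per unit

At a seller price of 80, quantity supplied is -3 + 4·80 = 317.
Buyers absorb 317 only when they pay Pb with 700.5 − 6.5·Pb = 317, i.e. Pb = 59.
s = Ps − Pb = 80 − 59 = 21.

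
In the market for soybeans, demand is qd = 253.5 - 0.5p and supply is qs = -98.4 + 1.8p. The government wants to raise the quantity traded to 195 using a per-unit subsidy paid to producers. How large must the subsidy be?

At q = 195, invert demand for the buyer price: pb = (253.5 − 195)/0.5 = 117; invert supply for the seller price: ps = (195 − (-98.4))/1.8 = 163.
The subsidy must fill the gap: s = ps − pb = 163 − 117 = 46.

Required subsidy s = 46 per unit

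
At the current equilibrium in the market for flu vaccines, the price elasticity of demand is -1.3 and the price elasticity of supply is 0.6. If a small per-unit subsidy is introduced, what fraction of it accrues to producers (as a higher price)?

For a small subsidy around the equilibrium, the benefit split depends on the relative slopes, which at a point are proportional to the elasticities.
Buyer share = εs/(εs + |εd|) = 0.6/(0.6 + 1.3) = 6/19; seller share = |εd|/(εs + |εd|) = 13/19.
So producers capture 13/19 of the subsidy.

Producer share = 13/19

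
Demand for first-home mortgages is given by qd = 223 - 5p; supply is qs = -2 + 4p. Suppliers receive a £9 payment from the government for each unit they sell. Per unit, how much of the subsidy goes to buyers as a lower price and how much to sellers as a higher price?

Buyers gain £4 per unit; sellers gain £5 per unit

Pre-subsidy: 223 - 5p = -2 + 4p gives p* = 25, q* = 98.
With the subsidy, sellers receive ps = pb + 9 for each unit, where pb is the price buyers pay.
Supply in terms of pb becomes qs = -2 + 4(pb + 9) = 34 + 4pb. Setting this equal to demand: 223 - 5pb = 34 + 4pb, so pb = 21.
Sellers receive ps = 21 + 9 = 30; q' = 223 − 5·21 = 118.
Buyers' price falls by p* − pb = 25 − 21 = 4; sellers' price rises by ps − p* = 30 − 25 = 5.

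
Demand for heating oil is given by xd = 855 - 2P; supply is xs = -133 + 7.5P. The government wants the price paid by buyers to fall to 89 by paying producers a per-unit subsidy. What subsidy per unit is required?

Required subsidy s = 19 per unit

At a buyer price of 89, quantity demanded is 855 − 2·89 = 677.
Sellers supply 677 only when they receive Ps with -133 + 7.5·Ps = 677, i.e. Ps = 108.
s = Ps − Pb = 108 − 89 = 19.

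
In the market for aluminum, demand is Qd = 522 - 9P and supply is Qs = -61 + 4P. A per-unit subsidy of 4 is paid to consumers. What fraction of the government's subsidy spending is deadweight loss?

Pre-subsidy: 522 - 9P = -61 + 4P gives P* = 583/13, Q* = 1539/13.
With the rebate, buyers effectively pay Pb = Ps − 4, where Ps is the price sellers receive.
Demand in terms of Ps becomes Qd = 522 − 9(Ps − 4) = 558 - 9Ps. Setting this equal to supply: 558 - 9Ps = -61 + 4Ps, so Ps = 619/13.
Buyers pay Pb = 619/13 − 4 = 567/13; Q' = -61 + 4·(619/13) = 1683/13.
ΔCS = ½(1539/13 + 1683/13)(583/13 − 567/13) = 25776/169; ΔPS = ½(1539/13 + 1683/13)(619/13 − 583/13) = 57996/169.
Government spending = 4 × 1683/13 = 6732/13.
DWL = ½ × 4 × (1683/13 − 1539/13) = 288/13; fraction = (288/13) / (6732/13) = 8/187.

DWL / government spending = 8/187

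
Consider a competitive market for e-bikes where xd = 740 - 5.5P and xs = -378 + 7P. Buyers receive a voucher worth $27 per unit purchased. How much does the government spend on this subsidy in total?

Pre-subsidy: 740 - 5.5P = -378 + 7P gives P* = 89.44, x* = 248.08.
With the rebate, buyers effectively pay Pb = Ps − 27, where Ps is the price sellers receive.
Demand in terms of Ps becomes xd = 740 − 5.5(Ps − 27) = 888.5 - 5.5Ps. Setting this equal to supply: 888.5 - 5.5Ps = -378 + 7Ps, so Ps = 101.32.
Buyers pay Pb = 101.32 − 27 = 74.32; x' = -378 + 7·101.32 = 331.24.
Government outlay = subsidy × quantity = 27 × 331.24 = 8943.48.

Government cost = $8943.48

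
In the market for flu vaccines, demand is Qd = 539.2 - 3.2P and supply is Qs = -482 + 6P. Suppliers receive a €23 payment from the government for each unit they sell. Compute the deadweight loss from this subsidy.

Deadweight loss = €552

Pre-subsidy: 539.2 - 3.2P = -482 + 6P gives P* = 111, Q* = 184.
With the subsidy, sellers receive Ps = Pb + 23 for each unit, where Pb is the price buyers pay.
Supply in terms of Pb becomes Qs = -482 + 6(Pb + 23) = -344 + 6Pb. Setting this equal to demand: 539.2 - 3.2Pb = -344 + 6Pb, so Pb = 96.
Sellers receive Ps = 96 + 23 = 119; Q' = 539.2 − 3.2·96 = 232.
The subsidy expands output by 232 − 184 = 48 past the efficient level; on those units the gap between marginal cost and willingness to pay runs from 0 up to 23.
DWL = ½ × 23 × 48 = 552.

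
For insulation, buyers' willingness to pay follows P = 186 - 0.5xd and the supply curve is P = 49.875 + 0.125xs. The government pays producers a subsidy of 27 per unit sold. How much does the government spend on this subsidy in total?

Government cost = 7047

Pre-subsidy: 186 - 0.5x = 49.875 + 0.125x gives x* = 217.8 and P* = 77.1.
With the subsidy, sellers receive Ps = Pb + 27 for each unit, where Pb is the price buyers pay.
On the curves, Pb = 186 - 0.5x and Ps = 49.875 + 0.125x; the wedge Ps − Pb = 27 gives 49.875 + 0.125x − (186 - 0.5x) = 27, so x' = 261.
Then Pb = 186 − 0.5·261 = 55.5 and Ps = 49.875 + 0.125·261 = 82.5.
Government outlay = subsidy × quantity = 27 × 261 = 7047.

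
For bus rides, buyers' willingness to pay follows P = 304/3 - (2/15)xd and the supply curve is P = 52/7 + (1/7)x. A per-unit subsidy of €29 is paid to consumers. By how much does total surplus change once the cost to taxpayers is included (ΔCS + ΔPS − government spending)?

Pre-subsidy: 304/3 - (2/15)x = 52/7 + (1/7)x gives x* = 340 and P* = 56.
With the rebate, buyers effectively pay Pb = Ps − 29, where Ps is the price sellers receive.
On the curves, Pb = 304/3 - (2/15)x and Ps = 52/7 + (1/7)x; the wedge Ps − Pb = 29 gives 52/7 + (1/7)x − (304/3 - (2/15)x) = 29, so x' = 445.
Then Pb = 304/3 − (2/15)·445 = 42 and Ps = 52/7 + (1/7)·445 = 71.
ΔCS = ½(340 + 445)(56 − 42) = 5495; ΔPS = ½(340 + 445)(71 − 56) = 5887.5.
Government spending = 29 × 445 = 12905.
Net change = 5495 + 5887.5 − 12905 = -1522.5. The loss equals the DWL triangle ½·29·105.

Net change in total surplus = -€1522.5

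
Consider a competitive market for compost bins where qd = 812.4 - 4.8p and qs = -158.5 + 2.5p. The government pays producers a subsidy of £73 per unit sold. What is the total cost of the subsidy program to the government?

Pre-subsidy: 812.4 - 4.8p = -158.5 + 2.5p gives p* = 133, q* = 174.
With the subsidy, sellers receive ps = pb + 73 for each unit, where pb is the price buyers pay.
Supply in terms of pb becomes qs = -158.5 + 2.5(pb + 73) = 24 + 2.5pb. Setting this equal to demand: 812.4 - 4.8pb = 24 + 2.5pb, so pb = 108.
Sellers receive ps = 108 + 73 = 181; q' = 812.4 − 4.8·108 = 294.
Government outlay = subsidy × quantity = 73 × 294 = 21462.

Government cost = £21462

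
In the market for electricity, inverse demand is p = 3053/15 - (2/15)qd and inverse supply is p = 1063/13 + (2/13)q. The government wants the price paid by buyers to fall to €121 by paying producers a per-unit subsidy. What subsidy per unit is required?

Required subsidy s = €56 per unit

At a buyer price of 121, quantity demanded is 1526.5 − 7.5·121 = 619.
Sellers supply 619 only when they receive ps = 1063/13 + (2/13)·619 = 177.
s = ps − pb = 177 − 121 = 56.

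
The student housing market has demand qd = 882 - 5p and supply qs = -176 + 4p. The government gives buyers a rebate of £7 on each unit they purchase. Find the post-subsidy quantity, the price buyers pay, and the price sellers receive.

Pre-subsidy: 882 - 5p = -176 + 4p gives p* = 1058/9, q* = 2648/9.
With the rebate, buyers effectively pay pb = ps − 7, where ps is the price sellers receive.
Demand in terms of ps becomes qd = 882 − 5(ps − 7) = 917 - 5ps. Setting this equal to supply: 917 - 5ps = -176 + 4ps, so ps = 1093/9.
Buyers pay pb = 1093/9 − 7 = 1030/9; q' = -176 + 4·(1093/9) = 2788/9.

q' = 2788/9; buyers pay 1030/9; sellers receive 1093/9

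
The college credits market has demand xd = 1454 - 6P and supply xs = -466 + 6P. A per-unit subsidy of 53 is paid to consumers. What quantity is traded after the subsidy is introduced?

Pre-subsidy: 1454 - 6P = -466 + 6P gives P* = 160, x* = 494.
With the rebate, buyers effectively pay Pb = Ps − 53, where Ps is the price sellers receive.
Demand in terms of Ps becomes xd = 1454 − 6(Ps − 53) = 1772 - 6Ps. Setting this equal to supply: 1772 - 6Ps = -466 + 6Ps, so Ps = 186.5.
Buyers pay Pb = 186.5 − 53 = 133.5; x' = -466 + 6·186.5 = 653.

x' = 653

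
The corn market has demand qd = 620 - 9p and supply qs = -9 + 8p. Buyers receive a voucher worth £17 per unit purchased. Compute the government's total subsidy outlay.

Government cost = £6103

Pre-subsidy: 620 - 9p = -9 + 8p gives p* = 37, q* = 287.
With the rebate, buyers effectively pay pb = ps − 17, where ps is the price sellers receive.
Demand in terms of ps becomes qd = 620 − 9(ps − 17) = 773 - 9ps. Setting this equal to supply: 773 - 9ps = -9 + 8ps, so ps = 46.
Buyers pay pb = 46 − 17 = 29; q' = -9 + 8·46 = 359.
Government outlay = subsidy × quantity = 17 × 359 = 6103.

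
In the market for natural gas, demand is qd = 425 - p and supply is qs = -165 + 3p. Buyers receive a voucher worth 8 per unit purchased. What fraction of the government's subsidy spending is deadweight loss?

DWL / government spending = 2/189

Pre-subsidy: 425 - p = -165 + 3p gives p* = 147.5, q* = 277.5.
With the rebate, buyers effectively pay pb = ps − 8, where ps is the price sellers receive.
Demand in terms of ps becomes qd = 425 − 1(ps − 8) = 433 - ps. Setting this equal to supply: 433 - ps = -165 + 3ps, so ps = 149.5.
Buyers pay pb = 149.5 − 8 = 141.5; q' = -165 + 3·149.5 = 283.5.
ΔCS = ½(277.5 + 283.5)(147.5 − 141.5) = 1683; ΔPS = ½(277.5 + 283.5)(149.5 − 147.5) = 561.
Government spending = 8 × 283.5 = 2268.
DWL = ½ × 8 × (283.5 − 277.5) = 24; fraction = 24 / 2268 = 2/189.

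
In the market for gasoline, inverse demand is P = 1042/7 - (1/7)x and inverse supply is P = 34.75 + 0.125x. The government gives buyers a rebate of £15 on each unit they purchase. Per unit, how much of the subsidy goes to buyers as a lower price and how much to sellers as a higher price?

Buyers gain £8 per unit; sellers gain £7 per unit

Pre-subsidy: 1042/7 - (1/7)x = 34.75 + 0.125x gives x* = 426 and P* = 88.
With the rebate, buyers effectively pay Pb = Ps − 15, where Ps is the price sellers receive.
On the curves, Pb = 1042/7 - (1/7)x and Ps = 34.75 + 0.125x; the wedge Ps − Pb = 15 gives 34.75 + 0.125x − (1042/7 - (1/7)x) = 15, so x' = 482.
Then Pb = 1042/7 − (1/7)·482 = 80 and Ps = 34.75 + 0.125·482 = 95.
Buyers' price falls by P* − Pb = 88 − 80 = 8; sellers' price rises by Ps − P* = 95 − 88 = 7.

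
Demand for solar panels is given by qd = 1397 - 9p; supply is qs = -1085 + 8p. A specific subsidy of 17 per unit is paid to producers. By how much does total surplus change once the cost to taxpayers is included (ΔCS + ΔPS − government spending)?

Pre-subsidy: 1397 - 9p = -1085 + 8p gives p* = 146, q* = 83.
With the subsidy, sellers receive ps = pb + 17 for each unit, where pb is the price buyers pay.
Supply in terms of pb becomes qs = -1085 + 8(pb + 17) = -949 + 8pb. Setting this equal to demand: 1397 - 9pb = -949 + 8pb, so pb = 138.
Sellers receive ps = 138 + 17 = 155; q' = 1397 − 9·138 = 155.
ΔCS = ½(83 + 155)(146 − 138) = 952; ΔPS = ½(83 + 155)(155 − 146) = 1071.
Government spending = 17 × 155 = 2635.
Net change = 952 + 1071 − 2635 = -612. The loss equals the DWL triangle ½·17·72.

Net change in total surplus = -612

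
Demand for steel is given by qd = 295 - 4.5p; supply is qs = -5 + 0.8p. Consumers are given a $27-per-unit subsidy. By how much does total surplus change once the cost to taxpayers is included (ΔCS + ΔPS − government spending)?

Pre-subsidy: 295 - 4.5p = -5 + 0.8p gives p* = 3000/53, q* = 2135/53.
With the rebate, buyers effectively pay pb = ps − 27, where ps is the price sellers receive.
Demand in terms of ps becomes qd = 295 − 4.5(ps − 27) = 416.5 - 4.5ps. Setting this equal to supply: 416.5 - 4.5ps = -5 + 0.8ps, so ps = 4215/53.
Buyers pay pb = 4215/53 − 27 = 2784/53; q' = -5 + 0.8·(4215/53) = 3107/53.
ΔCS = ½(2135/53 + 3107/53)(3000/53 − 2784/53) = 566136/2809; ΔPS = ½(2135/53 + 3107/53)(4215/53 − 3000/53) = 3184515/2809.
Government spending = 27 × 3107/53 = 83889/53.
Net change = 566136/2809 + 3184515/2809 − 83889/53 = -13122/53. The loss equals the DWL triangle ½·27·972/53.

Net change in total surplus = -13122/53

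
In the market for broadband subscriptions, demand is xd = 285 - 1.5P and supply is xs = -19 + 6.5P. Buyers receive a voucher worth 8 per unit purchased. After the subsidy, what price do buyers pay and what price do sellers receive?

Pre-subsidy: 285 - 1.5P = -19 + 6.5P gives P* = 38, x* = 228.
With the rebate, buyers effectively pay Pb = Ps − 8, where Ps is the price sellers receive.
Demand in terms of Ps becomes xd = 285 − 1.5(Ps − 8) = 297 - 1.5Ps. Setting this equal to supply: 297 - 1.5Ps = -19 + 6.5Ps, so Ps = 39.5.
Buyers pay Pb = 39.5 − 8 = 31.5; x' = -19 + 6.5·39.5 = 237.75.

Buyers pay 31.5; sellers receive 39.5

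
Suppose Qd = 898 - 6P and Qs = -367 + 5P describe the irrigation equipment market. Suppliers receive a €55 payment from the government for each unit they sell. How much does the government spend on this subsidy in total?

Government cost = €19690

Pre-subsidy: 898 - 6P = -367 + 5P gives P* = 115, Q* = 208.
With the subsidy, sellers receive Ps = Pb + 55 for each unit, where Pb is the price buyers pay.
Supply in terms of Pb becomes Qs = -367 + 5(Pb + 55) = -92 + 5Pb. Setting this equal to demand: 898 - 6Pb = -92 + 5Pb, so Pb = 90.
Sellers receive Ps = 90 + 55 = 145; Q' = 898 − 6·90 = 358.
Government outlay = subsidy × quantity = 55 × 358 = 19690.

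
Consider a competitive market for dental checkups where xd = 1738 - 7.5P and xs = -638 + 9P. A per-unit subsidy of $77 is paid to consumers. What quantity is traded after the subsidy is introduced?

x' = 973

Pre-subsidy: 1738 - 7.5P = -638 + 9P gives P* = 144, x* = 658.
With the rebate, buyers effectively pay Pb = Ps − 77, where Ps is the price sellers receive.
Demand in terms of Ps becomes xd = 1738 − 7.5(Ps − 77) = 2315.5 - 7.5Ps. Setting this equal to supply: 2315.5 - 7.5Ps = -638 + 9Ps, so Ps = 179.
Buyers pay Pb = 179 − 77 = 102; x' = -638 + 9·179 = 973.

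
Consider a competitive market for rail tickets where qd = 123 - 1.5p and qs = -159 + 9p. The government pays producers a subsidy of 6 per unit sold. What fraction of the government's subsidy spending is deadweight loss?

DWL / government spending = 9/211

Pre-subsidy: 123 - 1.5p = -159 + 9p gives p* = 188/7, q* = 579/7.
With the subsidy, sellers receive ps = pb + 6 for each unit, where pb is the price buyers pay.
Supply in terms of pb becomes qs = -159 + 9(pb + 6) = -105 + 9pb. Setting this equal to demand: 123 - 1.5pb = -105 + 9pb, so pb = 152/7.
Sellers receive ps = 152/7 + 6 = 194/7; q' = 123 − 1.5·(152/7) = 633/7.
ΔCS = ½(579/7 + 633/7)(188/7 − 152/7) = 21816/49; ΔPS = ½(579/7 + 633/7)(194/7 − 188/7) = 3636/49.
Government spending = 6 × 633/7 = 3798/7.
DWL = ½ × 6 × (633/7 − 579/7) = 162/7; fraction = (162/7) / (3798/7) = 9/211.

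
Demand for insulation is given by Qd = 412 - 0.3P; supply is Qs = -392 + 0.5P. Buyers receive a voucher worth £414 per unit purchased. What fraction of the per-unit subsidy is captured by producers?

Pre-subsidy: 412 - 0.3P = -392 + 0.5P gives P* = 1005, Q* = 110.5.
With the rebate, buyers effectively pay Pb = Ps − 414, where Ps is the price sellers receive.
Demand in terms of Ps becomes Qd = 412 − 0.3(Ps − 414) = 536.2 - 0.3Ps. Setting this equal to supply: 536.2 - 0.3Ps = -392 + 0.5Ps, so Ps = 1160.25.
Buyers pay Pb = 1160.25 − 414 = 746.25; Q' = -392 + 0.5·1160.25 = 188.125.
Buyers' price falls by P* − Pb = 1005 − 746.25 = 258.75; sellers' price rises by Ps − P* = 1160.25 − 1005 = 155.25.
So producers capture 155.25/414 = 0.375 of each unit of subsidy.

Producer share = 0.375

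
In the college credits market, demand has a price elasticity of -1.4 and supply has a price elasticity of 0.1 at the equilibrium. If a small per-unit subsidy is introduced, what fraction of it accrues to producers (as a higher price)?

Producer share = 14/15

For a small subsidy around the equilibrium, the benefit split depends on the relative slopes, which at a point are proportional to the elasticities.
Buyer share = εs/(εs + |εd|) = 0.1/(0.1 + 1.4) = 1/15; seller share = |εd|/(εs + |εd|) = 14/15.
So producers capture 14/15 of the subsidy.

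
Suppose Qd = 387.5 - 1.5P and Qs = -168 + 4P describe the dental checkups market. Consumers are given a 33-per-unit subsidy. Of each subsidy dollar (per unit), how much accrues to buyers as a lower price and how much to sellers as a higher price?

Buyers gain 24 per unit; sellers gain 9 per unit

Pre-subsidy: 387.5 - 1.5P = -168 + 4P gives P* = 101, Q* = 236.
With the rebate, buyers effectively pay Pb = Ps − 33, where Ps is the price sellers receive.
Demand in terms of Ps becomes Qd = 387.5 − 1.5(Ps − 33) = 437 - 1.5Ps. Setting this equal to supply: 437 - 1.5Ps = -168 + 4Ps, so Ps = 110.
Buyers pay Pb = 110 − 33 = 77; Q' = -168 + 4·110 = 272.
Buyers' price falls by P* − Pb = 101 − 77 = 24; sellers' price rises by Ps − P* = 110 − 101 = 9.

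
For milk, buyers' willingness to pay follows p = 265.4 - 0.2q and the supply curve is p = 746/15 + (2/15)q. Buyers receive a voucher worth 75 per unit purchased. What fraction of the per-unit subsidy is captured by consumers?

Pre-subsidy: 265.4 - 0.2q = 746/15 + (2/15)q gives q* = 647 and p* = 136.
With the rebate, buyers effectively pay pb = ps − 75, where ps is the price sellers receive.
On the curves, pb = 265.4 - 0.2q and ps = 746/15 + (2/15)q; the wedge ps − pb = 75 gives 746/15 + (2/15)q − (265.4 - 0.2q) = 75, so q' = 872.
Then pb = 265.4 − 0.2·872 = 91 and ps = 746/15 + (2/15)·872 = 166.
Buyers' price falls by p* − pb = 136 − 91 = 45; sellers' price rises by ps − p* = 166 − 136 = 30.
So consumers capture 45/75 = 0.6 of each unit of subsidy.

Consumer share = 0.6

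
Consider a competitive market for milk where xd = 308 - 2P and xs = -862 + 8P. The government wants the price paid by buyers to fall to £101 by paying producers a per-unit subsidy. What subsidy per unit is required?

At a buyer price of 101, quantity demanded is 308 − 2·101 = 106.
Sellers supply 106 only when they receive Ps with -862 + 8·Ps = 106, i.e. Ps = 121.
s = Ps − Pb = 121 − 101 = 20.

Required subsidy s = £20 per unit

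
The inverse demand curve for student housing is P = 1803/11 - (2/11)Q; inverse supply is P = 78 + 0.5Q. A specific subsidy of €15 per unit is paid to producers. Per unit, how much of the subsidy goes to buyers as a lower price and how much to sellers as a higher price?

Buyers gain €4 per unit; sellers gain €11 per unit

Pre-subsidy: 1803/11 - (2/11)Q = 78 + 0.5Q gives Q* = 126 and P* = 141.
With the subsidy, sellers receive Ps = Pb + 15 for each unit, where Pb is the price buyers pay.
On the curves, Pb = 1803/11 - (2/11)Q and Ps = 78 + 0.5Q; the wedge Ps − Pb = 15 gives 78 + 0.5Q − (1803/11 - (2/11)Q) = 15, so Q' = 148.
Then Pb = 1803/11 − (2/11)·148 = 137 and Ps = 78 + 0.5·148 = 152.
Buyers' price falls by P* − Pb = 141 − 137 = 4; sellers' price rises by Ps − P* = 152 − 141 = 11.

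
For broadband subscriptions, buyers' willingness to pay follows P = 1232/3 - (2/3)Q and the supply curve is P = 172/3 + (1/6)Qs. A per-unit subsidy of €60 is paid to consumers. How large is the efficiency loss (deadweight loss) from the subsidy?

Pre-subsidy: 1232/3 - (2/3)Q = 172/3 + (1/6)Q gives Q* = 424 and P* = 128.
With the rebate, buyers effectively pay Pb = Ps − 60, where Ps is the price sellers receive.
On the curves, Pb = 1232/3 - (2/3)Q and Ps = 172/3 + (1/6)Q; the wedge Ps − Pb = 60 gives 172/3 + (1/6)Q − (1232/3 - (2/3)Q) = 60, so Q' = 496.
Then Pb = 1232/3 − (2/3)·496 = 80 and Ps = 172/3 + (1/6)·496 = 140.
The subsidy expands output by 496 − 424 = 72 past the efficient level; on those units the gap between marginal cost and willingness to pay runs from 0 up to 60.
DWL = ½ × 60 × 72 = 2160.

Deadweight loss = €2160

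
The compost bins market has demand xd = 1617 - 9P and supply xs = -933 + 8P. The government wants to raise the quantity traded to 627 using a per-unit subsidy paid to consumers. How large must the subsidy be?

At x = 627, invert demand for the buyer price: Pb = (1617 − 627)/9 = 110; invert supply for the seller price: Ps = (627 − (-933))/8 = 195.
The subsidy must fill the gap: s = Ps − Pb = 195 − 110 = 85.

Required subsidy s = 85 per unit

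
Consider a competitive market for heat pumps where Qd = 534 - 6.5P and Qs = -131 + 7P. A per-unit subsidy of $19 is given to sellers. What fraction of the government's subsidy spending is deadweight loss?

Pre-subsidy: 534 - 6.5P = -131 + 7P gives P* = 1330/27, Q* = 5773/27.
With the subsidy, sellers receive Ps = Pb + 19 for each unit, where Pb is the price buyers pay.
Supply in terms of Pb becomes Qs = -131 + 7(Pb + 19) = 2 + 7Pb. Setting this equal to demand: 534 - 6.5Pb = 2 + 7Pb, so Pb = 1064/27.
Sellers receive Ps = 1064/27 + 19 = 1577/27; Q' = 534 − 6.5·(1064/27) = 7502/27.
ΔCS = ½(5773/27 + 7502/27)(1330/27 − 1064/27) = 196175/81; ΔPS = ½(5773/27 + 7502/27)(1577/27 − 1330/27) = 364325/162.
Government spending = 19 × 7502/27 = 142538/27.
DWL = ½ × 19 × (7502/27 − 5773/27) = 32851/54; fraction = (32851/54) / (142538/27) = 1729/15004.

DWL / government spending = 1729/15004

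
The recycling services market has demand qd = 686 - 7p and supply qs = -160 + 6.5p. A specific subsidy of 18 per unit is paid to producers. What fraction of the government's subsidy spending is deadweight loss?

DWL / government spending = 13/132

Pre-subsidy: 686 - 7p = -160 + 6.5p gives p* = 188/3, q* = 742/3.
With the subsidy, sellers receive ps = pb + 18 for each unit, where pb is the price buyers pay.
Supply in terms of pb becomes qs = -160 + 6.5(pb + 18) = -43 + 6.5pb. Setting this equal to demand: 686 - 7pb = -43 + 6.5pb, so pb = 54.
Sellers receive ps = 54 + 18 = 72; q' = 686 − 7·54 = 308.
ΔCS = ½(742/3 + 308)(188/3 − 54) = 21658/9; ΔPS = ½(742/3 + 308)(72 − 188/3) = 23324/9.
Government spending = 18 × 308 = 5544.
DWL = ½ × 18 × (308 − 742/3) = 546; fraction = 546 / 5544 = 13/132.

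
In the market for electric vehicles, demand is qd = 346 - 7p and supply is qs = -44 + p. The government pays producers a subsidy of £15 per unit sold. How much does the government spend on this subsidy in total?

Pre-subsidy: 346 - 7p = -44 + p gives p* = 48.75, q* = 4.75.
With the subsidy, sellers receive ps = pb + 15 for each unit, where pb is the price buyers pay.
Supply in terms of pb becomes qs = -44 + 1(pb + 15) = -29 + pb. Setting this equal to demand: 346 - 7pb = -29 + pb, so pb = 46.875.
Sellers receive ps = 46.875 + 15 = 61.875; q' = 346 − 7·46.875 = 17.875.
Government outlay = subsidy × quantity = 15 × 17.875 = 268.125.

Government cost = £268.125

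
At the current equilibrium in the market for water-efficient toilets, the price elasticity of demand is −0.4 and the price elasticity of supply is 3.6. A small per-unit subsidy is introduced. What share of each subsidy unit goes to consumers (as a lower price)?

For a small subsidy around the equilibrium, the benefit split depends on the relative slopes, which at a point are proportional to the elasticities.
Buyer share = εs/(εs + |εd|) = 3.6/(3.6 + 0.4) = 0.9; seller share = |εd|/(εs + |εd|) = 0.1.

Consumer share = 0.9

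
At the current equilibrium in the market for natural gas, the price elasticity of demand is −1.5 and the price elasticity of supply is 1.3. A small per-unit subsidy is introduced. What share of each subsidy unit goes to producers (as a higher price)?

For a small subsidy around the equilibrium, the benefit split depends on the relative slopes, which at a point are proportional to the elasticities.
Buyer share = εs/(εs + |εd|) = 1.3/(1.3 + 1.5) = 13/28; seller share = |εd|/(εs + |εd|) = 15/28.
So producers capture 15/28 of the subsidy.

Producer share = 15/28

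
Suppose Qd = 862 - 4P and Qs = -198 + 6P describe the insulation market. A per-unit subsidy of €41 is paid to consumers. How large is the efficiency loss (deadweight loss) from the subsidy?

Pre-subsidy: 862 - 4P = -198 + 6P gives P* = 106, Q* = 438.
With the rebate, buyers effectively pay Pb = Ps − 41, where Ps is the price sellers receive.
Demand in terms of Ps becomes Qd = 862 − 4(Ps − 41) = 1026 - 4Ps. Setting this equal to supply: 1026 - 4Ps = -198 + 6Ps, so Ps = 122.4.
Buyers pay Pb = 122.4 − 41 = 81.4; Q' = -198 + 6·122.4 = 536.4.
The subsidy expands output by 536.4 − 438 = 98.4 past the efficient level; on those units the gap between marginal cost and willingness to pay runs from 0 up to 41.
DWL = ½ × 41 × 98.4 = 2017.2.

Deadweight loss = €2017.2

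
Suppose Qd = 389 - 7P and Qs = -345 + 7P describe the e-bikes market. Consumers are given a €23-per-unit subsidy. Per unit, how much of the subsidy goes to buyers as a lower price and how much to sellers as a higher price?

Buyers gain €11.5 per unit; sellers gain €11.5 per unit

Pre-subsidy: 389 - 7P = -345 + 7P gives P* = 367/7, Q* = 22.
With the rebate, buyers effectively pay Pb = Ps − 23, where Ps is the price sellers receive.
Demand in terms of Ps becomes Qd = 389 − 7(Ps − 23) = 550 - 7Ps. Setting this equal to supply: 550 - 7Ps = -345 + 7Ps, so Ps = 895/14.
Buyers pay Pb = 895/14 − 23 = 573/14; Q' = -345 + 7·(895/14) = 102.5.
Buyers' price falls by P* − Pb = 367/7 − 573/14 = 11.5; sellers' price rises by Ps − P* = 895/14 − 367/7 = 11.5.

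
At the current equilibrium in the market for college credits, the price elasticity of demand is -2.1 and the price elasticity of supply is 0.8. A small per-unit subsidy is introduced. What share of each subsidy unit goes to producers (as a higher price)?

Producer share = 21/29

For a small subsidy around the equilibrium, the benefit split depends on the relative slopes, which at a point are proportional to the elasticities.
Buyer share = εs/(εs + |εd|) = 0.8/(0.8 + 2.1) = 8/29; seller share = |εd|/(εs + |εd|) = 21/29.
So producers capture 21/29 of the subsidy.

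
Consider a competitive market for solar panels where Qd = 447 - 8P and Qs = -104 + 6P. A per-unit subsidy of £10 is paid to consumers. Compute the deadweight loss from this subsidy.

Deadweight loss = 1200/7

Pre-subsidy: 447 - 8P = -104 + 6P gives P* = 551/14, Q* = 925/7.
With the rebate, buyers effectively pay Pb = Ps − 10, where Ps is the price sellers receive.
Demand in terms of Ps becomes Qd = 447 − 8(Ps − 10) = 527 - 8Ps. Setting this equal to supply: 527 - 8Ps = -104 + 6Ps, so Ps = 631/14.
Buyers pay Pb = 631/14 − 10 = 491/14; Q' = -104 + 6·(631/14) = 1165/7.
The subsidy expands output by 1165/7 − 925/7 = 240/7 past the efficient level; on those units the gap between marginal cost and willingness to pay runs from 0 up to 10.
DWL = ½ × 10 × 240/7 = 1200/7.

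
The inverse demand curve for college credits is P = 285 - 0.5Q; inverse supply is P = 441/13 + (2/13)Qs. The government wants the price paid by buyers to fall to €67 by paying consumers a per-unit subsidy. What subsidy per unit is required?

At a buyer price of 67, quantity demanded is 570 − 2·67 = 436.
Sellers supply 436 only when they receive Ps = 441/13 + (2/13)·436 = 101.
s = Ps − Pb = 101 − 67 = 34.

Required subsidy s = €34 per unit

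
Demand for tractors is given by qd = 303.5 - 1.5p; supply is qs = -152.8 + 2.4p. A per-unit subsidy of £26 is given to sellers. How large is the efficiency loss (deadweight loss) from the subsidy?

Deadweight loss = £312

Pre-subsidy: 303.5 - 1.5p = -152.8 + 2.4p gives p* = 117, q* = 128.
With the subsidy, sellers receive ps = pb + 26 for each unit, where pb is the price buyers pay.
Supply in terms of pb becomes qs = -152.8 + 2.4(pb + 26) = -90.4 + 2.4pb. Setting this equal to demand: 303.5 - 1.5pb = -90.4 + 2.4pb, so pb = 101.
Sellers receive ps = 101 + 26 = 127; q' = 303.5 − 1.5·101 = 152.
The subsidy expands output by 152 − 128 = 24 past the efficient level; on those units the gap between marginal cost and willingness to pay runs from 0 up to 26.
DWL = ½ × 26 × 24 = 312.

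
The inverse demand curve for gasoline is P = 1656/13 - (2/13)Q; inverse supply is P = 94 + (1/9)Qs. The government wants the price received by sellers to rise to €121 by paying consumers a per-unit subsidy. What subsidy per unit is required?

At a seller price of 121, quantity supplied is -846 + 9·121 = 243.
Buyers absorb 243 only when they pay Pb = 1656/13 − (2/13)·243 = 90.
s = Ps − Pb = 121 − 90 = 31.

Required subsidy s = €31 per unit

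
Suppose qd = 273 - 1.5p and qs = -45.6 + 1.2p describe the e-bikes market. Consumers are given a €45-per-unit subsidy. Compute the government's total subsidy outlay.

Pre-subsidy: 273 - 1.5p = -45.6 + 1.2p gives p* = 118, q* = 96.
With the rebate, buyers effectively pay pb = ps − 45, where ps is the price sellers receive.
Demand in terms of ps becomes qd = 273 − 1.5(ps − 45) = 340.5 - 1.5ps. Setting this equal to supply: 340.5 - 1.5ps = -45.6 + 1.2ps, so ps = 143.
Buyers pay pb = 143 − 45 = 98; q' = -45.6 + 1.2·143 = 126.
Government outlay = subsidy × quantity = 45 × 126 = 5670.

Government cost = €5670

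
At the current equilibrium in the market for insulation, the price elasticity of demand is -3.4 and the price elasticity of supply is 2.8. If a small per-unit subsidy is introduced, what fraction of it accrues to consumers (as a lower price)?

For a small subsidy around the equilibrium, the benefit split depends on the relative slopes, which at a point are proportional to the elasticities.
Buyer share = εs/(εs + |εd|) = 2.8/(2.8 + 3.4) = 14/31; seller share = |εd|/(εs + |εd|) = 17/31.

Consumer share = 14/31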